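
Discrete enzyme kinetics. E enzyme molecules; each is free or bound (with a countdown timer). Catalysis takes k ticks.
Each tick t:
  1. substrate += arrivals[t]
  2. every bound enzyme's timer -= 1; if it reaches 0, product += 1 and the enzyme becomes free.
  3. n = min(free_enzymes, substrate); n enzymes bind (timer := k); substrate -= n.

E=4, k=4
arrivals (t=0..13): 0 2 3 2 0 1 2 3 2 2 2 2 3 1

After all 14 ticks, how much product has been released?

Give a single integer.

t=0: arr=0 -> substrate=0 bound=0 product=0
t=1: arr=2 -> substrate=0 bound=2 product=0
t=2: arr=3 -> substrate=1 bound=4 product=0
t=3: arr=2 -> substrate=3 bound=4 product=0
t=4: arr=0 -> substrate=3 bound=4 product=0
t=5: arr=1 -> substrate=2 bound=4 product=2
t=6: arr=2 -> substrate=2 bound=4 product=4
t=7: arr=3 -> substrate=5 bound=4 product=4
t=8: arr=2 -> substrate=7 bound=4 product=4
t=9: arr=2 -> substrate=7 bound=4 product=6
t=10: arr=2 -> substrate=7 bound=4 product=8
t=11: arr=2 -> substrate=9 bound=4 product=8
t=12: arr=3 -> substrate=12 bound=4 product=8
t=13: arr=1 -> substrate=11 bound=4 product=10

Answer: 10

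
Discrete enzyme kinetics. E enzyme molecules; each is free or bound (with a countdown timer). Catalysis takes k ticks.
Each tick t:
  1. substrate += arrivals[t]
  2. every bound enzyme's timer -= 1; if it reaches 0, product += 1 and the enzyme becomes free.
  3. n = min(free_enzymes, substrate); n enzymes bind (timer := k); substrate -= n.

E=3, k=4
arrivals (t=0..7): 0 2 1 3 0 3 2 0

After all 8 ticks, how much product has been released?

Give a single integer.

Answer: 3

Derivation:
t=0: arr=0 -> substrate=0 bound=0 product=0
t=1: arr=2 -> substrate=0 bound=2 product=0
t=2: arr=1 -> substrate=0 bound=3 product=0
t=3: arr=3 -> substrate=3 bound=3 product=0
t=4: arr=0 -> substrate=3 bound=3 product=0
t=5: arr=3 -> substrate=4 bound=3 product=2
t=6: arr=2 -> substrate=5 bound=3 product=3
t=7: arr=0 -> substrate=5 bound=3 product=3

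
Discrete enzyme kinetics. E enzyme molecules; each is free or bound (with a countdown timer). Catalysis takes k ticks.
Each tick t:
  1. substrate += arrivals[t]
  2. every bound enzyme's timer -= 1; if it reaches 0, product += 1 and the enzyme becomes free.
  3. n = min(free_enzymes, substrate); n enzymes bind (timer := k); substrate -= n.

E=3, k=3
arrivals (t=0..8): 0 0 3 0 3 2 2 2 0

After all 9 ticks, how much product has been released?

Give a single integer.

t=0: arr=0 -> substrate=0 bound=0 product=0
t=1: arr=0 -> substrate=0 bound=0 product=0
t=2: arr=3 -> substrate=0 bound=3 product=0
t=3: arr=0 -> substrate=0 bound=3 product=0
t=4: arr=3 -> substrate=3 bound=3 product=0
t=5: arr=2 -> substrate=2 bound=3 product=3
t=6: arr=2 -> substrate=4 bound=3 product=3
t=7: arr=2 -> substrate=6 bound=3 product=3
t=8: arr=0 -> substrate=3 bound=3 product=6

Answer: 6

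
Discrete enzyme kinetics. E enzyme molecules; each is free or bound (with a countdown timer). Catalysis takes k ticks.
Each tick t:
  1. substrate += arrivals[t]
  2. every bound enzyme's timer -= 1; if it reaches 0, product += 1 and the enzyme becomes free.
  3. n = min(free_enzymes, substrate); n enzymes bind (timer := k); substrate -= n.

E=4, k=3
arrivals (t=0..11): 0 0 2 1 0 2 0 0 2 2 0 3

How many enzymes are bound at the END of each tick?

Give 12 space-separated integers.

t=0: arr=0 -> substrate=0 bound=0 product=0
t=1: arr=0 -> substrate=0 bound=0 product=0
t=2: arr=2 -> substrate=0 bound=2 product=0
t=3: arr=1 -> substrate=0 bound=3 product=0
t=4: arr=0 -> substrate=0 bound=3 product=0
t=5: arr=2 -> substrate=0 bound=3 product=2
t=6: arr=0 -> substrate=0 bound=2 product=3
t=7: arr=0 -> substrate=0 bound=2 product=3
t=8: arr=2 -> substrate=0 bound=2 product=5
t=9: arr=2 -> substrate=0 bound=4 product=5
t=10: arr=0 -> substrate=0 bound=4 product=5
t=11: arr=3 -> substrate=1 bound=4 product=7

Answer: 0 0 2 3 3 3 2 2 2 4 4 4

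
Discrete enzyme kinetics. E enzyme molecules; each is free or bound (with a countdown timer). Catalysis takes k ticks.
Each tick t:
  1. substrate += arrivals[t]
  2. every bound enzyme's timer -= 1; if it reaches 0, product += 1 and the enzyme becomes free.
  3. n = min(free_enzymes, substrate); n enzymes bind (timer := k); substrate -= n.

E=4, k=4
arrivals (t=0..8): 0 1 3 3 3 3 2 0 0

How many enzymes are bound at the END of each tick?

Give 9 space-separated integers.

Answer: 0 1 4 4 4 4 4 4 4

Derivation:
t=0: arr=0 -> substrate=0 bound=0 product=0
t=1: arr=1 -> substrate=0 bound=1 product=0
t=2: arr=3 -> substrate=0 bound=4 product=0
t=3: arr=3 -> substrate=3 bound=4 product=0
t=4: arr=3 -> substrate=6 bound=4 product=0
t=5: arr=3 -> substrate=8 bound=4 product=1
t=6: arr=2 -> substrate=7 bound=4 product=4
t=7: arr=0 -> substrate=7 bound=4 product=4
t=8: arr=0 -> substrate=7 bound=4 product=4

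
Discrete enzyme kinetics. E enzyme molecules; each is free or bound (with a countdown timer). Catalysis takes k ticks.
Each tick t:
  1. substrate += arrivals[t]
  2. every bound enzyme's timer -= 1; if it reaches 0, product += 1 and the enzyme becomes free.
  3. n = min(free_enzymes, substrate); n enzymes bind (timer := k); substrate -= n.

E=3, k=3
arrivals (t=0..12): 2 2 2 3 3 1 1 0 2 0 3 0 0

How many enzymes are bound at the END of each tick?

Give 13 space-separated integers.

t=0: arr=2 -> substrate=0 bound=2 product=0
t=1: arr=2 -> substrate=1 bound=3 product=0
t=2: arr=2 -> substrate=3 bound=3 product=0
t=3: arr=3 -> substrate=4 bound=3 product=2
t=4: arr=3 -> substrate=6 bound=3 product=3
t=5: arr=1 -> substrate=7 bound=3 product=3
t=6: arr=1 -> substrate=6 bound=3 product=5
t=7: arr=0 -> substrate=5 bound=3 product=6
t=8: arr=2 -> substrate=7 bound=3 product=6
t=9: arr=0 -> substrate=5 bound=3 product=8
t=10: arr=3 -> substrate=7 bound=3 product=9
t=11: arr=0 -> substrate=7 bound=3 product=9
t=12: arr=0 -> substrate=5 bound=3 product=11

Answer: 2 3 3 3 3 3 3 3 3 3 3 3 3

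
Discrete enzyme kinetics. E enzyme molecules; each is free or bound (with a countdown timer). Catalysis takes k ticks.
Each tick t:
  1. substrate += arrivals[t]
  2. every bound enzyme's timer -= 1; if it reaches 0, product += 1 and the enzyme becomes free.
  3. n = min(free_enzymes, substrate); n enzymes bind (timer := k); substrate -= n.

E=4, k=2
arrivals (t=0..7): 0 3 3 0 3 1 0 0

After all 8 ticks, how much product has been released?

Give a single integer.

t=0: arr=0 -> substrate=0 bound=0 product=0
t=1: arr=3 -> substrate=0 bound=3 product=0
t=2: arr=3 -> substrate=2 bound=4 product=0
t=3: arr=0 -> substrate=0 bound=3 product=3
t=4: arr=3 -> substrate=1 bound=4 product=4
t=5: arr=1 -> substrate=0 bound=4 product=6
t=6: arr=0 -> substrate=0 bound=2 product=8
t=7: arr=0 -> substrate=0 bound=0 product=10

Answer: 10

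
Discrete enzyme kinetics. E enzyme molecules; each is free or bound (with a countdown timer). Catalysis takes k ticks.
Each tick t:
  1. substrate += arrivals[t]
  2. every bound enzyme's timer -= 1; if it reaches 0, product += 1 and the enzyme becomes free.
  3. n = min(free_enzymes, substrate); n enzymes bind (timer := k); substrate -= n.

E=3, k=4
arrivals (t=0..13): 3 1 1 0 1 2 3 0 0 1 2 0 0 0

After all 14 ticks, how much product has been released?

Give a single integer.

Answer: 9

Derivation:
t=0: arr=3 -> substrate=0 bound=3 product=0
t=1: arr=1 -> substrate=1 bound=3 product=0
t=2: arr=1 -> substrate=2 bound=3 product=0
t=3: arr=0 -> substrate=2 bound=3 product=0
t=4: arr=1 -> substrate=0 bound=3 product=3
t=5: arr=2 -> substrate=2 bound=3 product=3
t=6: arr=3 -> substrate=5 bound=3 product=3
t=7: arr=0 -> substrate=5 bound=3 product=3
t=8: arr=0 -> substrate=2 bound=3 product=6
t=9: arr=1 -> substrate=3 bound=3 product=6
t=10: arr=2 -> substrate=5 bound=3 product=6
t=11: arr=0 -> substrate=5 bound=3 product=6
t=12: arr=0 -> substrate=2 bound=3 product=9
t=13: arr=0 -> substrate=2 bound=3 product=9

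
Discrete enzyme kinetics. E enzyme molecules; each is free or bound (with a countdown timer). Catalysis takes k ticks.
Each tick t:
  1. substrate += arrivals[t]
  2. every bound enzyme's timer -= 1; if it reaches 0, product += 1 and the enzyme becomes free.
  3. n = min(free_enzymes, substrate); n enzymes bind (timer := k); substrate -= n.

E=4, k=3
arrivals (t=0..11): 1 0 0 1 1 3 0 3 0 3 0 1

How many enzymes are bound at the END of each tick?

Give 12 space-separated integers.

t=0: arr=1 -> substrate=0 bound=1 product=0
t=1: arr=0 -> substrate=0 bound=1 product=0
t=2: arr=0 -> substrate=0 bound=1 product=0
t=3: arr=1 -> substrate=0 bound=1 product=1
t=4: arr=1 -> substrate=0 bound=2 product=1
t=5: arr=3 -> substrate=1 bound=4 product=1
t=6: arr=0 -> substrate=0 bound=4 product=2
t=7: arr=3 -> substrate=2 bound=4 product=3
t=8: arr=0 -> substrate=0 bound=4 product=5
t=9: arr=3 -> substrate=2 bound=4 product=6
t=10: arr=0 -> substrate=1 bound=4 product=7
t=11: arr=1 -> substrate=0 bound=4 product=9

Answer: 1 1 1 1 2 4 4 4 4 4 4 4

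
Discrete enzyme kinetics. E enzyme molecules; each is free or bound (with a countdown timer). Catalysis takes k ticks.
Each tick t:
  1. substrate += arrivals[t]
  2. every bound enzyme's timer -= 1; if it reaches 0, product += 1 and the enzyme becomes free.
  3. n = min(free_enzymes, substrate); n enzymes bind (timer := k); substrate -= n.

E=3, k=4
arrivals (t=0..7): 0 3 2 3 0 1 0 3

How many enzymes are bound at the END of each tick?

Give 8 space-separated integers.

Answer: 0 3 3 3 3 3 3 3

Derivation:
t=0: arr=0 -> substrate=0 bound=0 product=0
t=1: arr=3 -> substrate=0 bound=3 product=0
t=2: arr=2 -> substrate=2 bound=3 product=0
t=3: arr=3 -> substrate=5 bound=3 product=0
t=4: arr=0 -> substrate=5 bound=3 product=0
t=5: arr=1 -> substrate=3 bound=3 product=3
t=6: arr=0 -> substrate=3 bound=3 product=3
t=7: arr=3 -> substrate=6 bound=3 product=3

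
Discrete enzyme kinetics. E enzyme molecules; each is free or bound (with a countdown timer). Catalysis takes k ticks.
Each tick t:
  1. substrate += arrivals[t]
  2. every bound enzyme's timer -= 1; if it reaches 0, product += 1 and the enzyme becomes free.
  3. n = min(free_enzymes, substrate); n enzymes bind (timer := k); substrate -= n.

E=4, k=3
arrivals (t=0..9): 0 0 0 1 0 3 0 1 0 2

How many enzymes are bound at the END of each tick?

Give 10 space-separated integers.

Answer: 0 0 0 1 1 4 3 4 1 3

Derivation:
t=0: arr=0 -> substrate=0 bound=0 product=0
t=1: arr=0 -> substrate=0 bound=0 product=0
t=2: arr=0 -> substrate=0 bound=0 product=0
t=3: arr=1 -> substrate=0 bound=1 product=0
t=4: arr=0 -> substrate=0 bound=1 product=0
t=5: arr=3 -> substrate=0 bound=4 product=0
t=6: arr=0 -> substrate=0 bound=3 product=1
t=7: arr=1 -> substrate=0 bound=4 product=1
t=8: arr=0 -> substrate=0 bound=1 product=4
t=9: arr=2 -> substrate=0 bound=3 product=4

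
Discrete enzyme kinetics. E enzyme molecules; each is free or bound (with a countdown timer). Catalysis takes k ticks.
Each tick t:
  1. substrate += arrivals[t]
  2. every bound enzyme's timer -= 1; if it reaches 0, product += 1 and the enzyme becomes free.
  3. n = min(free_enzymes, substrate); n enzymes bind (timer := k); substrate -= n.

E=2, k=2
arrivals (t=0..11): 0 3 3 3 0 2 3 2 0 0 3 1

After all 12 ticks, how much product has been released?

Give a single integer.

Answer: 10

Derivation:
t=0: arr=0 -> substrate=0 bound=0 product=0
t=1: arr=3 -> substrate=1 bound=2 product=0
t=2: arr=3 -> substrate=4 bound=2 product=0
t=3: arr=3 -> substrate=5 bound=2 product=2
t=4: arr=0 -> substrate=5 bound=2 product=2
t=5: arr=2 -> substrate=5 bound=2 product=4
t=6: arr=3 -> substrate=8 bound=2 product=4
t=7: arr=2 -> substrate=8 bound=2 product=6
t=8: arr=0 -> substrate=8 bound=2 product=6
t=9: arr=0 -> substrate=6 bound=2 product=8
t=10: arr=3 -> substrate=9 bound=2 product=8
t=11: arr=1 -> substrate=8 bound=2 product=10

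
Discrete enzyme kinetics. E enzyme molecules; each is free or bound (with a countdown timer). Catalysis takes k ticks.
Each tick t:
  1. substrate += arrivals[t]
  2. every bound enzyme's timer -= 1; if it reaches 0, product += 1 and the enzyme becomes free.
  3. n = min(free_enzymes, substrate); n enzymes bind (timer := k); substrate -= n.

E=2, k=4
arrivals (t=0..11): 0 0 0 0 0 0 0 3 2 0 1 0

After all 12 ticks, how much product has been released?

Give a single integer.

t=0: arr=0 -> substrate=0 bound=0 product=0
t=1: arr=0 -> substrate=0 bound=0 product=0
t=2: arr=0 -> substrate=0 bound=0 product=0
t=3: arr=0 -> substrate=0 bound=0 product=0
t=4: arr=0 -> substrate=0 bound=0 product=0
t=5: arr=0 -> substrate=0 bound=0 product=0
t=6: arr=0 -> substrate=0 bound=0 product=0
t=7: arr=3 -> substrate=1 bound=2 product=0
t=8: arr=2 -> substrate=3 bound=2 product=0
t=9: arr=0 -> substrate=3 bound=2 product=0
t=10: arr=1 -> substrate=4 bound=2 product=0
t=11: arr=0 -> substrate=2 bound=2 product=2

Answer: 2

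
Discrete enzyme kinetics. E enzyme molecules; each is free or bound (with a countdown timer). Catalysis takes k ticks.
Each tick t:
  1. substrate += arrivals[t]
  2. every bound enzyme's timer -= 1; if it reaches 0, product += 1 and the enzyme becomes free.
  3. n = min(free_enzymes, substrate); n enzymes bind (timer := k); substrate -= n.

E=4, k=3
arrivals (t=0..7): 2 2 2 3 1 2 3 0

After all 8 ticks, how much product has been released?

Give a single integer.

t=0: arr=2 -> substrate=0 bound=2 product=0
t=1: arr=2 -> substrate=0 bound=4 product=0
t=2: arr=2 -> substrate=2 bound=4 product=0
t=3: arr=3 -> substrate=3 bound=4 product=2
t=4: arr=1 -> substrate=2 bound=4 product=4
t=5: arr=2 -> substrate=4 bound=4 product=4
t=6: arr=3 -> substrate=5 bound=4 product=6
t=7: arr=0 -> substrate=3 bound=4 product=8

Answer: 8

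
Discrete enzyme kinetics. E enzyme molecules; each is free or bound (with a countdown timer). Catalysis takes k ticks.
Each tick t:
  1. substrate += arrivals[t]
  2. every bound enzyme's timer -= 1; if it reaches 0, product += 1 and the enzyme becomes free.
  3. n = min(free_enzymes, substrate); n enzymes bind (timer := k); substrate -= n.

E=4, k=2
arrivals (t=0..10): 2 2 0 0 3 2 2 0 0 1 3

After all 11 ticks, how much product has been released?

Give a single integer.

t=0: arr=2 -> substrate=0 bound=2 product=0
t=1: arr=2 -> substrate=0 bound=4 product=0
t=2: arr=0 -> substrate=0 bound=2 product=2
t=3: arr=0 -> substrate=0 bound=0 product=4
t=4: arr=3 -> substrate=0 bound=3 product=4
t=5: arr=2 -> substrate=1 bound=4 product=4
t=6: arr=2 -> substrate=0 bound=4 product=7
t=7: arr=0 -> substrate=0 bound=3 product=8
t=8: arr=0 -> substrate=0 bound=0 product=11
t=9: arr=1 -> substrate=0 bound=1 product=11
t=10: arr=3 -> substrate=0 bound=4 product=11

Answer: 11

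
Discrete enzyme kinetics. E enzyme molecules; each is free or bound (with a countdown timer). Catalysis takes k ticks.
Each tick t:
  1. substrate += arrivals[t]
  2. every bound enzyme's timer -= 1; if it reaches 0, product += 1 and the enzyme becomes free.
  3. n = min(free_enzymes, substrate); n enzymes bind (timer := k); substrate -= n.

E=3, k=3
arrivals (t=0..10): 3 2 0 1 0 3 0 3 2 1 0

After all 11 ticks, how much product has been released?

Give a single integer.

t=0: arr=3 -> substrate=0 bound=3 product=0
t=1: arr=2 -> substrate=2 bound=3 product=0
t=2: arr=0 -> substrate=2 bound=3 product=0
t=3: arr=1 -> substrate=0 bound=3 product=3
t=4: arr=0 -> substrate=0 bound=3 product=3
t=5: arr=3 -> substrate=3 bound=3 product=3
t=6: arr=0 -> substrate=0 bound=3 product=6
t=7: arr=3 -> substrate=3 bound=3 product=6
t=8: arr=2 -> substrate=5 bound=3 product=6
t=9: arr=1 -> substrate=3 bound=3 product=9
t=10: arr=0 -> substrate=3 bound=3 product=9

Answer: 9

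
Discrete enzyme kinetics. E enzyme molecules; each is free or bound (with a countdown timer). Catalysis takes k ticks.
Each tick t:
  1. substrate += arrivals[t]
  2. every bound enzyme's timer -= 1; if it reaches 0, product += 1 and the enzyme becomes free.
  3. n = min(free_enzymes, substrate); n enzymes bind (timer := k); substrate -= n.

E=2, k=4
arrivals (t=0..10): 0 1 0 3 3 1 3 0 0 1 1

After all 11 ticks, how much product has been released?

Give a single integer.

Answer: 3

Derivation:
t=0: arr=0 -> substrate=0 bound=0 product=0
t=1: arr=1 -> substrate=0 bound=1 product=0
t=2: arr=0 -> substrate=0 bound=1 product=0
t=3: arr=3 -> substrate=2 bound=2 product=0
t=4: arr=3 -> substrate=5 bound=2 product=0
t=5: arr=1 -> substrate=5 bound=2 product=1
t=6: arr=3 -> substrate=8 bound=2 product=1
t=7: arr=0 -> substrate=7 bound=2 product=2
t=8: arr=0 -> substrate=7 bound=2 product=2
t=9: arr=1 -> substrate=7 bound=2 product=3
t=10: arr=1 -> substrate=8 bound=2 product=3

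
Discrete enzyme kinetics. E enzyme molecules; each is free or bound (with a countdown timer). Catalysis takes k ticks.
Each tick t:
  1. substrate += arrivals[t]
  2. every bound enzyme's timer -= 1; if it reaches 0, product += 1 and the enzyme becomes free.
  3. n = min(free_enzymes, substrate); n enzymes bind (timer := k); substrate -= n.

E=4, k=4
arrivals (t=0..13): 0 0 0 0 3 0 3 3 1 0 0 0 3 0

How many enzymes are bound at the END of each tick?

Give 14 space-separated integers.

Answer: 0 0 0 0 3 3 4 4 4 4 4 4 4 4

Derivation:
t=0: arr=0 -> substrate=0 bound=0 product=0
t=1: arr=0 -> substrate=0 bound=0 product=0
t=2: arr=0 -> substrate=0 bound=0 product=0
t=3: arr=0 -> substrate=0 bound=0 product=0
t=4: arr=3 -> substrate=0 bound=3 product=0
t=5: arr=0 -> substrate=0 bound=3 product=0
t=6: arr=3 -> substrate=2 bound=4 product=0
t=7: arr=3 -> substrate=5 bound=4 product=0
t=8: arr=1 -> substrate=3 bound=4 product=3
t=9: arr=0 -> substrate=3 bound=4 product=3
t=10: arr=0 -> substrate=2 bound=4 product=4
t=11: arr=0 -> substrate=2 bound=4 product=4
t=12: arr=3 -> substrate=2 bound=4 product=7
t=13: arr=0 -> substrate=2 bound=4 product=7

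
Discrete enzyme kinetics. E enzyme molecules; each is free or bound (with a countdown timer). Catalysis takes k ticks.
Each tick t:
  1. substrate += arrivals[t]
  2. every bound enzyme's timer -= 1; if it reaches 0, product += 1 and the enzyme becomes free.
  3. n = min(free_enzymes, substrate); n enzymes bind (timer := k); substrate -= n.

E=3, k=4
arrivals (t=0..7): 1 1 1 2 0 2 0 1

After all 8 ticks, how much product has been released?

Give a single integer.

t=0: arr=1 -> substrate=0 bound=1 product=0
t=1: arr=1 -> substrate=0 bound=2 product=0
t=2: arr=1 -> substrate=0 bound=3 product=0
t=3: arr=2 -> substrate=2 bound=3 product=0
t=4: arr=0 -> substrate=1 bound=3 product=1
t=5: arr=2 -> substrate=2 bound=3 product=2
t=6: arr=0 -> substrate=1 bound=3 product=3
t=7: arr=1 -> substrate=2 bound=3 product=3

Answer: 3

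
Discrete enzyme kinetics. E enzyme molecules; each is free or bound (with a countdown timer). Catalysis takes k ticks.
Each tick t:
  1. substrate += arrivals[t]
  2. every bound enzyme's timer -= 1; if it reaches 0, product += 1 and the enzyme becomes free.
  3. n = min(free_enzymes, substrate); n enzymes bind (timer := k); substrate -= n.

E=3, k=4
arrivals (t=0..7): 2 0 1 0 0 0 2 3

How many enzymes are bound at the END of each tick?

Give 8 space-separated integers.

Answer: 2 2 3 3 1 1 2 3

Derivation:
t=0: arr=2 -> substrate=0 bound=2 product=0
t=1: arr=0 -> substrate=0 bound=2 product=0
t=2: arr=1 -> substrate=0 bound=3 product=0
t=3: arr=0 -> substrate=0 bound=3 product=0
t=4: arr=0 -> substrate=0 bound=1 product=2
t=5: arr=0 -> substrate=0 bound=1 product=2
t=6: arr=2 -> substrate=0 bound=2 product=3
t=7: arr=3 -> substrate=2 bound=3 product=3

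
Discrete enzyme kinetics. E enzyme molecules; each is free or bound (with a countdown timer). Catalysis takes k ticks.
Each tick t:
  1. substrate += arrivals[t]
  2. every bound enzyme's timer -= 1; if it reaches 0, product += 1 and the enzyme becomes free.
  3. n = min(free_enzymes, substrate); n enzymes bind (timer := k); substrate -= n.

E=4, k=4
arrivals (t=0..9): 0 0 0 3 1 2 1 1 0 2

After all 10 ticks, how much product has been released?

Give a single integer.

t=0: arr=0 -> substrate=0 bound=0 product=0
t=1: arr=0 -> substrate=0 bound=0 product=0
t=2: arr=0 -> substrate=0 bound=0 product=0
t=3: arr=3 -> substrate=0 bound=3 product=0
t=4: arr=1 -> substrate=0 bound=4 product=0
t=5: arr=2 -> substrate=2 bound=4 product=0
t=6: arr=1 -> substrate=3 bound=4 product=0
t=7: arr=1 -> substrate=1 bound=4 product=3
t=8: arr=0 -> substrate=0 bound=4 product=4
t=9: arr=2 -> substrate=2 bound=4 product=4

Answer: 4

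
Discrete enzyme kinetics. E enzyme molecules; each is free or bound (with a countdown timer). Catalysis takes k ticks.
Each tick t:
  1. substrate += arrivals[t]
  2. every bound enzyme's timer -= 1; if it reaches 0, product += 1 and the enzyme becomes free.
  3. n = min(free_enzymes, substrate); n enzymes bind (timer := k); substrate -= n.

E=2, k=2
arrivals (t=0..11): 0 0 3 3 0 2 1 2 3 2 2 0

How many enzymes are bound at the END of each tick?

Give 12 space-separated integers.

t=0: arr=0 -> substrate=0 bound=0 product=0
t=1: arr=0 -> substrate=0 bound=0 product=0
t=2: arr=3 -> substrate=1 bound=2 product=0
t=3: arr=3 -> substrate=4 bound=2 product=0
t=4: arr=0 -> substrate=2 bound=2 product=2
t=5: arr=2 -> substrate=4 bound=2 product=2
t=6: arr=1 -> substrate=3 bound=2 product=4
t=7: arr=2 -> substrate=5 bound=2 product=4
t=8: arr=3 -> substrate=6 bound=2 product=6
t=9: arr=2 -> substrate=8 bound=2 product=6
t=10: arr=2 -> substrate=8 bound=2 product=8
t=11: arr=0 -> substrate=8 bound=2 product=8

Answer: 0 0 2 2 2 2 2 2 2 2 2 2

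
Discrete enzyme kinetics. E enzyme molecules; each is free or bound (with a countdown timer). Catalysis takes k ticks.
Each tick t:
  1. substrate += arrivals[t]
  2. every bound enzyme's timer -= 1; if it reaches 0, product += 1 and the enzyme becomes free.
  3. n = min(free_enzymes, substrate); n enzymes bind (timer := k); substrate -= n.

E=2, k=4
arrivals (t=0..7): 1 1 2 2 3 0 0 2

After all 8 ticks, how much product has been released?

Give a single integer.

Answer: 2

Derivation:
t=0: arr=1 -> substrate=0 bound=1 product=0
t=1: arr=1 -> substrate=0 bound=2 product=0
t=2: arr=2 -> substrate=2 bound=2 product=0
t=3: arr=2 -> substrate=4 bound=2 product=0
t=4: arr=3 -> substrate=6 bound=2 product=1
t=5: arr=0 -> substrate=5 bound=2 product=2
t=6: arr=0 -> substrate=5 bound=2 product=2
t=7: arr=2 -> substrate=7 bound=2 product=2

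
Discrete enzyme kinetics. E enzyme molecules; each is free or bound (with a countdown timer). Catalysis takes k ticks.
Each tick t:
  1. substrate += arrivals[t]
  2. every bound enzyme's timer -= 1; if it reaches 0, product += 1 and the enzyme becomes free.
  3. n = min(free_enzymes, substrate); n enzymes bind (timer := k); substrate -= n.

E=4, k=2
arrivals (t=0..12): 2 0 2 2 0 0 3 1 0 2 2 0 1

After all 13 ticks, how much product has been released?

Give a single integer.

t=0: arr=2 -> substrate=0 bound=2 product=0
t=1: arr=0 -> substrate=0 bound=2 product=0
t=2: arr=2 -> substrate=0 bound=2 product=2
t=3: arr=2 -> substrate=0 bound=4 product=2
t=4: arr=0 -> substrate=0 bound=2 product=4
t=5: arr=0 -> substrate=0 bound=0 product=6
t=6: arr=3 -> substrate=0 bound=3 product=6
t=7: arr=1 -> substrate=0 bound=4 product=6
t=8: arr=0 -> substrate=0 bound=1 product=9
t=9: arr=2 -> substrate=0 bound=2 product=10
t=10: arr=2 -> substrate=0 bound=4 product=10
t=11: arr=0 -> substrate=0 bound=2 product=12
t=12: arr=1 -> substrate=0 bound=1 product=14

Answer: 14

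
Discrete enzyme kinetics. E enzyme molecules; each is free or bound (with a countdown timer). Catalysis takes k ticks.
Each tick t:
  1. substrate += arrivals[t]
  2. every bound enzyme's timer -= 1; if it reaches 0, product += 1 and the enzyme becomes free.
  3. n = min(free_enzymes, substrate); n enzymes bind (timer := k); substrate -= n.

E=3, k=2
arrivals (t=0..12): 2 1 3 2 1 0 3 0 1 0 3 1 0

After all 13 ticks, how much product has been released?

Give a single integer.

t=0: arr=2 -> substrate=0 bound=2 product=0
t=1: arr=1 -> substrate=0 bound=3 product=0
t=2: arr=3 -> substrate=1 bound=3 product=2
t=3: arr=2 -> substrate=2 bound=3 product=3
t=4: arr=1 -> substrate=1 bound=3 product=5
t=5: arr=0 -> substrate=0 bound=3 product=6
t=6: arr=3 -> substrate=1 bound=3 product=8
t=7: arr=0 -> substrate=0 bound=3 product=9
t=8: arr=1 -> substrate=0 bound=2 product=11
t=9: arr=0 -> substrate=0 bound=1 product=12
t=10: arr=3 -> substrate=0 bound=3 product=13
t=11: arr=1 -> substrate=1 bound=3 product=13
t=12: arr=0 -> substrate=0 bound=1 product=16

Answer: 16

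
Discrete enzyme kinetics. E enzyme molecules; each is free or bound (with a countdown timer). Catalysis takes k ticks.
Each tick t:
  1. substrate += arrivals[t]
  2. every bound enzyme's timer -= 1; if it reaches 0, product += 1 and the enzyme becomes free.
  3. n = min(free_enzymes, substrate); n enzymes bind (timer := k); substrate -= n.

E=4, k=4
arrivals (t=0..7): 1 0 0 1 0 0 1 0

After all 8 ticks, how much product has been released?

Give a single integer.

t=0: arr=1 -> substrate=0 bound=1 product=0
t=1: arr=0 -> substrate=0 bound=1 product=0
t=2: arr=0 -> substrate=0 bound=1 product=0
t=3: arr=1 -> substrate=0 bound=2 product=0
t=4: arr=0 -> substrate=0 bound=1 product=1
t=5: arr=0 -> substrate=0 bound=1 product=1
t=6: arr=1 -> substrate=0 bound=2 product=1
t=7: arr=0 -> substrate=0 bound=1 product=2

Answer: 2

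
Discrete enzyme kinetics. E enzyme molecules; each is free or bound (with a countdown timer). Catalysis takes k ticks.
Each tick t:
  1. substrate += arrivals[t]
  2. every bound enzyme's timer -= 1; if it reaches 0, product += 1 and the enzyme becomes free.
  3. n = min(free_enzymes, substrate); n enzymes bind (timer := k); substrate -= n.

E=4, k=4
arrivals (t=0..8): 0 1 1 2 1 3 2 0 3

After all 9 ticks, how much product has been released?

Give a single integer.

Answer: 4

Derivation:
t=0: arr=0 -> substrate=0 bound=0 product=0
t=1: arr=1 -> substrate=0 bound=1 product=0
t=2: arr=1 -> substrate=0 bound=2 product=0
t=3: arr=2 -> substrate=0 bound=4 product=0
t=4: arr=1 -> substrate=1 bound=4 product=0
t=5: arr=3 -> substrate=3 bound=4 product=1
t=6: arr=2 -> substrate=4 bound=4 product=2
t=7: arr=0 -> substrate=2 bound=4 product=4
t=8: arr=3 -> substrate=5 bound=4 product=4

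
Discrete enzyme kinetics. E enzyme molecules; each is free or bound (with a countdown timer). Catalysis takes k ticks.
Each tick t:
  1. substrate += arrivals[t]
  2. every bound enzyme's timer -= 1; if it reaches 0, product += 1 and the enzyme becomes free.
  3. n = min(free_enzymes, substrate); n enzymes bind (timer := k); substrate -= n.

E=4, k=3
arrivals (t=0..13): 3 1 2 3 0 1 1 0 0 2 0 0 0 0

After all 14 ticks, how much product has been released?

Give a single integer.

t=0: arr=3 -> substrate=0 bound=3 product=0
t=1: arr=1 -> substrate=0 bound=4 product=0
t=2: arr=2 -> substrate=2 bound=4 product=0
t=3: arr=3 -> substrate=2 bound=4 product=3
t=4: arr=0 -> substrate=1 bound=4 product=4
t=5: arr=1 -> substrate=2 bound=4 product=4
t=6: arr=1 -> substrate=0 bound=4 product=7
t=7: arr=0 -> substrate=0 bound=3 product=8
t=8: arr=0 -> substrate=0 bound=3 product=8
t=9: arr=2 -> substrate=0 bound=2 product=11
t=10: arr=0 -> substrate=0 bound=2 product=11
t=11: arr=0 -> substrate=0 bound=2 product=11
t=12: arr=0 -> substrate=0 bound=0 product=13
t=13: arr=0 -> substrate=0 bound=0 product=13

Answer: 13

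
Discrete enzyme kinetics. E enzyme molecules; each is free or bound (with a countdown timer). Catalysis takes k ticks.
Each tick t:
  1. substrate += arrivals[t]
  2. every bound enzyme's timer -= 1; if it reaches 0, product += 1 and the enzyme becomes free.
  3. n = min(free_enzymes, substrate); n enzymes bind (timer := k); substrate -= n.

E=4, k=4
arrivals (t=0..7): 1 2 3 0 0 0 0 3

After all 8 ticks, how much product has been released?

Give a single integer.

t=0: arr=1 -> substrate=0 bound=1 product=0
t=1: arr=2 -> substrate=0 bound=3 product=0
t=2: arr=3 -> substrate=2 bound=4 product=0
t=3: arr=0 -> substrate=2 bound=4 product=0
t=4: arr=0 -> substrate=1 bound=4 product=1
t=5: arr=0 -> substrate=0 bound=3 product=3
t=6: arr=0 -> substrate=0 bound=2 product=4
t=7: arr=3 -> substrate=1 bound=4 product=4

Answer: 4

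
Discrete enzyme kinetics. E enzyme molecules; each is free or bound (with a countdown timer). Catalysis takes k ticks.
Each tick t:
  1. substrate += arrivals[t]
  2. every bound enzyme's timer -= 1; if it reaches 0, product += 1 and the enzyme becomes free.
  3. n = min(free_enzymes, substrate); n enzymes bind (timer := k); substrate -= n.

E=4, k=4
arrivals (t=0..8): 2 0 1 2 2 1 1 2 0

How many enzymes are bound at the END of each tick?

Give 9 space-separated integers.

t=0: arr=2 -> substrate=0 bound=2 product=0
t=1: arr=0 -> substrate=0 bound=2 product=0
t=2: arr=1 -> substrate=0 bound=3 product=0
t=3: arr=2 -> substrate=1 bound=4 product=0
t=4: arr=2 -> substrate=1 bound=4 product=2
t=5: arr=1 -> substrate=2 bound=4 product=2
t=6: arr=1 -> substrate=2 bound=4 product=3
t=7: arr=2 -> substrate=3 bound=4 product=4
t=8: arr=0 -> substrate=1 bound=4 product=6

Answer: 2 2 3 4 4 4 4 4 4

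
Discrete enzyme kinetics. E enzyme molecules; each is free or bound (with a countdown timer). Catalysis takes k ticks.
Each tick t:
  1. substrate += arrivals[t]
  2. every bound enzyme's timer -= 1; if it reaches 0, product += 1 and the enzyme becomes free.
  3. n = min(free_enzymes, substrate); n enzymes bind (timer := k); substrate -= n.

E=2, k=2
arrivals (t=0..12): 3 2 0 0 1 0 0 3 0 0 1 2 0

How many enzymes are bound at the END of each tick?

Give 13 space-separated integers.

Answer: 2 2 2 2 2 2 0 2 2 1 2 2 2

Derivation:
t=0: arr=3 -> substrate=1 bound=2 product=0
t=1: arr=2 -> substrate=3 bound=2 product=0
t=2: arr=0 -> substrate=1 bound=2 product=2
t=3: arr=0 -> substrate=1 bound=2 product=2
t=4: arr=1 -> substrate=0 bound=2 product=4
t=5: arr=0 -> substrate=0 bound=2 product=4
t=6: arr=0 -> substrate=0 bound=0 product=6
t=7: arr=3 -> substrate=1 bound=2 product=6
t=8: arr=0 -> substrate=1 bound=2 product=6
t=9: arr=0 -> substrate=0 bound=1 product=8
t=10: arr=1 -> substrate=0 bound=2 product=8
t=11: arr=2 -> substrate=1 bound=2 product=9
t=12: arr=0 -> substrate=0 bound=2 product=10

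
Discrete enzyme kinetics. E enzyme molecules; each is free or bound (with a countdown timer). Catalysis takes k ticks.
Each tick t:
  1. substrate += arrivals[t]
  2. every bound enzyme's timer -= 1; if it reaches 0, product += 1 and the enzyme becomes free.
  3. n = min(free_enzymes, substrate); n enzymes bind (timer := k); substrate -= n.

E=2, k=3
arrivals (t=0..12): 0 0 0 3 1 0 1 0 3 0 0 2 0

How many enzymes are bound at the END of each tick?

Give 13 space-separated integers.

Answer: 0 0 0 2 2 2 2 2 2 2 2 2 2

Derivation:
t=0: arr=0 -> substrate=0 bound=0 product=0
t=1: arr=0 -> substrate=0 bound=0 product=0
t=2: arr=0 -> substrate=0 bound=0 product=0
t=3: arr=3 -> substrate=1 bound=2 product=0
t=4: arr=1 -> substrate=2 bound=2 product=0
t=5: arr=0 -> substrate=2 bound=2 product=0
t=6: arr=1 -> substrate=1 bound=2 product=2
t=7: arr=0 -> substrate=1 bound=2 product=2
t=8: arr=3 -> substrate=4 bound=2 product=2
t=9: arr=0 -> substrate=2 bound=2 product=4
t=10: arr=0 -> substrate=2 bound=2 product=4
t=11: arr=2 -> substrate=4 bound=2 product=4
t=12: arr=0 -> substrate=2 bound=2 product=6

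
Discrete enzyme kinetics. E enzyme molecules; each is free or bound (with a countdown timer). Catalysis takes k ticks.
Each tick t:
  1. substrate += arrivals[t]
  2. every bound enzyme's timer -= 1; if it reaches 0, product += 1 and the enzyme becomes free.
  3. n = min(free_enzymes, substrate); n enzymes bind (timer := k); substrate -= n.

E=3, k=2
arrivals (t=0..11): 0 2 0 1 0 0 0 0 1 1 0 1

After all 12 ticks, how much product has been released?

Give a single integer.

Answer: 5

Derivation:
t=0: arr=0 -> substrate=0 bound=0 product=0
t=1: arr=2 -> substrate=0 bound=2 product=0
t=2: arr=0 -> substrate=0 bound=2 product=0
t=3: arr=1 -> substrate=0 bound=1 product=2
t=4: arr=0 -> substrate=0 bound=1 product=2
t=5: arr=0 -> substrate=0 bound=0 product=3
t=6: arr=0 -> substrate=0 bound=0 product=3
t=7: arr=0 -> substrate=0 bound=0 product=3
t=8: arr=1 -> substrate=0 bound=1 product=3
t=9: arr=1 -> substrate=0 bound=2 product=3
t=10: arr=0 -> substrate=0 bound=1 product=4
t=11: arr=1 -> substrate=0 bound=1 product=5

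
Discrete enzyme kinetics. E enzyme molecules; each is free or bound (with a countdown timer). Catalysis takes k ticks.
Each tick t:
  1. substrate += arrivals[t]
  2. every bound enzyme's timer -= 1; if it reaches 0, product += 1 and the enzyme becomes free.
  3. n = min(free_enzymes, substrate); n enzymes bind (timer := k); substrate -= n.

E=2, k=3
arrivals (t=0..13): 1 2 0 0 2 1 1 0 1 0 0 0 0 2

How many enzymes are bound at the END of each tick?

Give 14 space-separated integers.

t=0: arr=1 -> substrate=0 bound=1 product=0
t=1: arr=2 -> substrate=1 bound=2 product=0
t=2: arr=0 -> substrate=1 bound=2 product=0
t=3: arr=0 -> substrate=0 bound=2 product=1
t=4: arr=2 -> substrate=1 bound=2 product=2
t=5: arr=1 -> substrate=2 bound=2 product=2
t=6: arr=1 -> substrate=2 bound=2 product=3
t=7: arr=0 -> substrate=1 bound=2 product=4
t=8: arr=1 -> substrate=2 bound=2 product=4
t=9: arr=0 -> substrate=1 bound=2 product=5
t=10: arr=0 -> substrate=0 bound=2 product=6
t=11: arr=0 -> substrate=0 bound=2 product=6
t=12: arr=0 -> substrate=0 bound=1 product=7
t=13: arr=2 -> substrate=0 bound=2 product=8

Answer: 1 2 2 2 2 2 2 2 2 2 2 2 1 2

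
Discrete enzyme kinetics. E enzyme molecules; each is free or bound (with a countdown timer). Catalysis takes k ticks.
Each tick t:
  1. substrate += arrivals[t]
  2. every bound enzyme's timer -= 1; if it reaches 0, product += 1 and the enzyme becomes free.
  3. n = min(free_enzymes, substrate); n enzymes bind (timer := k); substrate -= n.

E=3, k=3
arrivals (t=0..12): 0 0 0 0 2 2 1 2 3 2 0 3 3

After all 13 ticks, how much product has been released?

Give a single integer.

Answer: 6

Derivation:
t=0: arr=0 -> substrate=0 bound=0 product=0
t=1: arr=0 -> substrate=0 bound=0 product=0
t=2: arr=0 -> substrate=0 bound=0 product=0
t=3: arr=0 -> substrate=0 bound=0 product=0
t=4: arr=2 -> substrate=0 bound=2 product=0
t=5: arr=2 -> substrate=1 bound=3 product=0
t=6: arr=1 -> substrate=2 bound=3 product=0
t=7: arr=2 -> substrate=2 bound=3 product=2
t=8: arr=3 -> substrate=4 bound=3 product=3
t=9: arr=2 -> substrate=6 bound=3 product=3
t=10: arr=0 -> substrate=4 bound=3 product=5
t=11: arr=3 -> substrate=6 bound=3 product=6
t=12: arr=3 -> substrate=9 bound=3 product=6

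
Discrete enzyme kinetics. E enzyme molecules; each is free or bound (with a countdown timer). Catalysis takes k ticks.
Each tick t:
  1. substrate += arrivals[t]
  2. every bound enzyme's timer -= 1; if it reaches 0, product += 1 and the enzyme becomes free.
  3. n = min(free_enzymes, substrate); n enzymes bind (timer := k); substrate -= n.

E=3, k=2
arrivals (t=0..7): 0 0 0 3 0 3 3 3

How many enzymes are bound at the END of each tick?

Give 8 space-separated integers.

t=0: arr=0 -> substrate=0 bound=0 product=0
t=1: arr=0 -> substrate=0 bound=0 product=0
t=2: arr=0 -> substrate=0 bound=0 product=0
t=3: arr=3 -> substrate=0 bound=3 product=0
t=4: arr=0 -> substrate=0 bound=3 product=0
t=5: arr=3 -> substrate=0 bound=3 product=3
t=6: arr=3 -> substrate=3 bound=3 product=3
t=7: arr=3 -> substrate=3 bound=3 product=6

Answer: 0 0 0 3 3 3 3 3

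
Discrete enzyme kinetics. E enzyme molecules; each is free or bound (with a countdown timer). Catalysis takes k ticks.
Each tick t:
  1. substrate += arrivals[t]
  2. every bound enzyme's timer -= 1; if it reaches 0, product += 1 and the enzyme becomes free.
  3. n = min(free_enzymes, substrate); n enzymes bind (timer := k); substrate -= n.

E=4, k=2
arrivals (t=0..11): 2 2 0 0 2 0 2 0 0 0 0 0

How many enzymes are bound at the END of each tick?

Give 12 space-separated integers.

Answer: 2 4 2 0 2 2 2 2 0 0 0 0

Derivation:
t=0: arr=2 -> substrate=0 bound=2 product=0
t=1: arr=2 -> substrate=0 bound=4 product=0
t=2: arr=0 -> substrate=0 bound=2 product=2
t=3: arr=0 -> substrate=0 bound=0 product=4
t=4: arr=2 -> substrate=0 bound=2 product=4
t=5: arr=0 -> substrate=0 bound=2 product=4
t=6: arr=2 -> substrate=0 bound=2 product=6
t=7: arr=0 -> substrate=0 bound=2 product=6
t=8: arr=0 -> substrate=0 bound=0 product=8
t=9: arr=0 -> substrate=0 bound=0 product=8
t=10: arr=0 -> substrate=0 bound=0 product=8
t=11: arr=0 -> substrate=0 bound=0 product=8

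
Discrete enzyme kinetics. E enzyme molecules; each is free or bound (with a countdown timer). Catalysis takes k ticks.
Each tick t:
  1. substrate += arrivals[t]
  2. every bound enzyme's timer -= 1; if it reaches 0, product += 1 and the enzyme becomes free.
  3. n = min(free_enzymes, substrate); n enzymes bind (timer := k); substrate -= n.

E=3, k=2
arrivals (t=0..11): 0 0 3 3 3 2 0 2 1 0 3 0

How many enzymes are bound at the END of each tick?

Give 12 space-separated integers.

Answer: 0 0 3 3 3 3 3 3 3 3 3 3

Derivation:
t=0: arr=0 -> substrate=0 bound=0 product=0
t=1: arr=0 -> substrate=0 bound=0 product=0
t=2: arr=3 -> substrate=0 bound=3 product=0
t=3: arr=3 -> substrate=3 bound=3 product=0
t=4: arr=3 -> substrate=3 bound=3 product=3
t=5: arr=2 -> substrate=5 bound=3 product=3
t=6: arr=0 -> substrate=2 bound=3 product=6
t=7: arr=2 -> substrate=4 bound=3 product=6
t=8: arr=1 -> substrate=2 bound=3 product=9
t=9: arr=0 -> substrate=2 bound=3 product=9
t=10: arr=3 -> substrate=2 bound=3 product=12
t=11: arr=0 -> substrate=2 bound=3 product=12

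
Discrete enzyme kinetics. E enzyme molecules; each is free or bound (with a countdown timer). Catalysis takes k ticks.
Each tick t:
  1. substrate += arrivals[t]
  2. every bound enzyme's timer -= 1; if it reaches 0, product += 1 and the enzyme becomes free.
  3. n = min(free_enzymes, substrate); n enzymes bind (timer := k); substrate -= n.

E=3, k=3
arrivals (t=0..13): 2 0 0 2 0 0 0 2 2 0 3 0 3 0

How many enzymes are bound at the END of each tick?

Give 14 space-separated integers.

t=0: arr=2 -> substrate=0 bound=2 product=0
t=1: arr=0 -> substrate=0 bound=2 product=0
t=2: arr=0 -> substrate=0 bound=2 product=0
t=3: arr=2 -> substrate=0 bound=2 product=2
t=4: arr=0 -> substrate=0 bound=2 product=2
t=5: arr=0 -> substrate=0 bound=2 product=2
t=6: arr=0 -> substrate=0 bound=0 product=4
t=7: arr=2 -> substrate=0 bound=2 product=4
t=8: arr=2 -> substrate=1 bound=3 product=4
t=9: arr=0 -> substrate=1 bound=3 product=4
t=10: arr=3 -> substrate=2 bound=3 product=6
t=11: arr=0 -> substrate=1 bound=3 product=7
t=12: arr=3 -> substrate=4 bound=3 product=7
t=13: arr=0 -> substrate=2 bound=3 product=9

Answer: 2 2 2 2 2 2 0 2 3 3 3 3 3 3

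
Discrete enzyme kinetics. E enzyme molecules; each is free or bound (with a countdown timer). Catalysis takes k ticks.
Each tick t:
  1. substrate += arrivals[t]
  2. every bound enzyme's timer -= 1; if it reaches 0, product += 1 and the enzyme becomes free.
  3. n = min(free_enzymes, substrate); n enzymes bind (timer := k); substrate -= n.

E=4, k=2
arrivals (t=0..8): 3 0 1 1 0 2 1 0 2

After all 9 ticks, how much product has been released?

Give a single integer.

t=0: arr=3 -> substrate=0 bound=3 product=0
t=1: arr=0 -> substrate=0 bound=3 product=0
t=2: arr=1 -> substrate=0 bound=1 product=3
t=3: arr=1 -> substrate=0 bound=2 product=3
t=4: arr=0 -> substrate=0 bound=1 product=4
t=5: arr=2 -> substrate=0 bound=2 product=5
t=6: arr=1 -> substrate=0 bound=3 product=5
t=7: arr=0 -> substrate=0 bound=1 product=7
t=8: arr=2 -> substrate=0 bound=2 product=8

Answer: 8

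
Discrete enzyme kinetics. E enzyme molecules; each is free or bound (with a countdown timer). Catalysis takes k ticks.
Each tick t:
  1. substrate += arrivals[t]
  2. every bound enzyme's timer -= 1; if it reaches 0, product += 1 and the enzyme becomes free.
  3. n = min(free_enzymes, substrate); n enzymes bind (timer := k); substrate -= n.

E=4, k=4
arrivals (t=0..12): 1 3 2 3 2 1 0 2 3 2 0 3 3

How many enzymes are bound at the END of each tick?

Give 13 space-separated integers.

t=0: arr=1 -> substrate=0 bound=1 product=0
t=1: arr=3 -> substrate=0 bound=4 product=0
t=2: arr=2 -> substrate=2 bound=4 product=0
t=3: arr=3 -> substrate=5 bound=4 product=0
t=4: arr=2 -> substrate=6 bound=4 product=1
t=5: arr=1 -> substrate=4 bound=4 product=4
t=6: arr=0 -> substrate=4 bound=4 product=4
t=7: arr=2 -> substrate=6 bound=4 product=4
t=8: arr=3 -> substrate=8 bound=4 product=5
t=9: arr=2 -> substrate=7 bound=4 product=8
t=10: arr=0 -> substrate=7 bound=4 product=8
t=11: arr=3 -> substrate=10 bound=4 product=8
t=12: arr=3 -> substrate=12 bound=4 product=9

Answer: 1 4 4 4 4 4 4 4 4 4 4 4 4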